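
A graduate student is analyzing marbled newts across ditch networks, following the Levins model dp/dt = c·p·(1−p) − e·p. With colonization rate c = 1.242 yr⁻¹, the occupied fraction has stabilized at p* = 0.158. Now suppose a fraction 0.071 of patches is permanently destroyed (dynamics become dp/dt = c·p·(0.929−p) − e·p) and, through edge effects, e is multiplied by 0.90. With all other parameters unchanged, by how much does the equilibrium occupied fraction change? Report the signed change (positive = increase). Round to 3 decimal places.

0.013

Balance c(1−p*) = e gives e = 1.242×(1 − 0.15800) = 1.04576.
New p* = 0.929 − e/c = 0.929 − 0.94118/1.24200 = 0.17121.
Δp* = 0.17121 − 0.15800 = +0.01321.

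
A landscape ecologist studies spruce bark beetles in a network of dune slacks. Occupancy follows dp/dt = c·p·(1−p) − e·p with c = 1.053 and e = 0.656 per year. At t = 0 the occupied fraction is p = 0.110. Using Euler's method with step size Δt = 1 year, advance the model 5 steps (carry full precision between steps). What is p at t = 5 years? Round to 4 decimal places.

0.2834

Update rule: p ← p + [c·p·(1−p) − e·p]·Δt with Δt = 1.
p: 0.11000 → 0.14093  (Δp = +0.03093)
p: 0.14093 → 0.17596  (Δp = +0.03504)
p: 0.17596 → 0.21322  (Δp = +0.03725)
p: 0.21322 → 0.24999  (Δp = +0.03678)
p: 0.24999 → 0.28343  (Δp = +0.03344)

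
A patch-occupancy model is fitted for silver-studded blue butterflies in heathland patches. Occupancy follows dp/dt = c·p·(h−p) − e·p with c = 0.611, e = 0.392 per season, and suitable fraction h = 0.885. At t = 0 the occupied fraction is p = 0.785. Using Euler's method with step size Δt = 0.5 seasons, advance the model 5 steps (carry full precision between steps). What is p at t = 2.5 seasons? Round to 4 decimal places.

Update rule: p ← p + [c·p·(h−p) − e·p]·Δt with Δt = 0.5.
t = 0.5: p = 0.78500 + (-0.12988) = 0.65512
t = 1: p = 0.65512 + (-0.08240) = 0.57273
t = 1.5: p = 0.57273 + (-0.05762) = 0.51511
t = 2: p = 0.51511 + (-0.04275) = 0.47236
t = 2.5: p = 0.47236 + (-0.03304) = 0.43932

0.4393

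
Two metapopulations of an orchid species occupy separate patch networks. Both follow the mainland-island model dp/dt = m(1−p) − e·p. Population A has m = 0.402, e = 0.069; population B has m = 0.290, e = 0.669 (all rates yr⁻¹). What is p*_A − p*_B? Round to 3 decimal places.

0.551

A: p*_A = m/(m+e) = 0.402/0.4710 = 0.8535.
B: p*_B = 0.290/0.9590 = 0.3024.
p*_A − p*_B = 0.8535 − 0.3024 = 0.5511.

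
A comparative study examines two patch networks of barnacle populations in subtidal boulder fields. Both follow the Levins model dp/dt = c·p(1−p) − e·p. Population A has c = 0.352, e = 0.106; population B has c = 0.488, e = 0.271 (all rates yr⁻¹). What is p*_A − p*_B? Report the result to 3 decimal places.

A: p*_A = 1 − 0.106/0.352 = 0.6989.
B: p*_B = 1 − 0.271/0.488 = 0.4447.
p*_A − p*_B = 0.6989 − 0.4447 = 0.2542.

0.254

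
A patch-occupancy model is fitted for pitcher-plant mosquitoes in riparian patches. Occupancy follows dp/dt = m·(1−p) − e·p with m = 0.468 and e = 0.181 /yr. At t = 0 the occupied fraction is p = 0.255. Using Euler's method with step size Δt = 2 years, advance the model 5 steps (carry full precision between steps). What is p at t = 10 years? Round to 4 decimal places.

0.7222

Update rule: p ← p + [m·(1−p) − e·p]·Δt with Δt = 2.
t = 2: p = 0.25500 + (+0.60501) = 0.86001
t = 4: p = 0.86001 + (-0.18029) = 0.67972
t = 6: p = 0.67972 + (+0.05373) = 0.73344
t = 8: p = 0.73344 + (-0.01601) = 0.71743
t = 10: p = 0.71743 + (+0.00477) = 0.72220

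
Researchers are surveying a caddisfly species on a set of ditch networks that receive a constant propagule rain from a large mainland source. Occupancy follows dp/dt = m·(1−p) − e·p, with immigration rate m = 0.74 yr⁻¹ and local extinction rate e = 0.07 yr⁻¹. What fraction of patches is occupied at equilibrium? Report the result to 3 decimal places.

0.914

At equilibrium the propagule rain into empty patches balances local extinction: m(1−p*) = e·p*.
p* = m/(m+e) = 0.74/(0.74+0.07) = 0.74/0.8100 = 0.9136.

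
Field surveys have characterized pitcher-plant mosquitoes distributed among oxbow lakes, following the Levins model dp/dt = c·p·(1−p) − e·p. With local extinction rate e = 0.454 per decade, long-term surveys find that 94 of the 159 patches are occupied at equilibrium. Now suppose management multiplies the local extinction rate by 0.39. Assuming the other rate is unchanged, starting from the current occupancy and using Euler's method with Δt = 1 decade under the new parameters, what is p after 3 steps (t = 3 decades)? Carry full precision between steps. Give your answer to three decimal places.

0.839

Observed p* = 94/159 = 0.59119.
Balance c(1−p*) = e gives c = e/(1 − 0.59119) = 0.454/0.40881 = 1.11055.
Starting from p₀ = 0.59119; update p ← p + (dp/dt)·Δt with the new parameters.
  1  |  dp/dt·Δt = +0.163726  |  p_1 = 0.754921
  2  |  dp/dt·Δt = +0.071803  |  p_2 = 0.826724
  3  |  dp/dt·Δt = +0.012709  |  p_3 = 0.839433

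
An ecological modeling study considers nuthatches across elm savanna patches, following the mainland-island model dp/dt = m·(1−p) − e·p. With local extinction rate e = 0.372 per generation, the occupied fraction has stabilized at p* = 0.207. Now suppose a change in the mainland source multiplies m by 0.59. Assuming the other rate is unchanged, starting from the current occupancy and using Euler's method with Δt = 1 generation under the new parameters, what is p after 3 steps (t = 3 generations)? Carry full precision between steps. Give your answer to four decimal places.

Balance m(1−p*) = e·p* gives m = e·p*/(1−p*) = 0.372×0.20700/0.79300 = 0.09710.
Starting from p₀ = 0.20700; update p ← p + (dp/dt)·Δt with the new parameters.
p: 0.20700 → 0.17543  (Δp = -0.03157)
p: 0.17543 → 0.15741  (Δp = -0.01802)
p: 0.15741 → 0.14713  (Δp = -0.01028)

0.1471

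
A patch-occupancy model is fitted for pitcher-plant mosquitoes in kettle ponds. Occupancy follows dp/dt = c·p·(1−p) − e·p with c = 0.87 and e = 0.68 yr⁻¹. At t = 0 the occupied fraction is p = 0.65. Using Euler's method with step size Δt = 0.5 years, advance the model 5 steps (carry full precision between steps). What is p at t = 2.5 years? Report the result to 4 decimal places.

Update rule: p ← p + [c·p·(1−p) − e·p]·Δt with Δt = 0.5.
  1  |  dp/dt·Δt = -0.122038  |  p_1 = 0.527963
  2  |  dp/dt·Δt = -0.071097  |  p_2 = 0.456865
  3  |  dp/dt·Δt = -0.047394  |  p_3 = 0.409472
  4  |  dp/dt·Δt = -0.034035  |  p_4 = 0.375436
  5  |  dp/dt·Δt = -0.025648  |  p_5 = 0.349788

0.3498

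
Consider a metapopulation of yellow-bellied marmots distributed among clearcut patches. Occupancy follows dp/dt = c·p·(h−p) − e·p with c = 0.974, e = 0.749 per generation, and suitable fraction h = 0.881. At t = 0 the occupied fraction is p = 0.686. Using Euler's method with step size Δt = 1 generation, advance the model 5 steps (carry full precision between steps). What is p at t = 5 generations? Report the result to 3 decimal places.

0.178

Update rule: p ← p + [c·p·(h−p) − e·p]·Δt with Δt = 1.
t = 1: p = 0.68600 + (-0.38352) = 0.30248
t = 2: p = 0.30248 + (-0.05612) = 0.24636
t = 3: p = 0.24636 + (-0.03224) = 0.21412
t = 4: p = 0.21412 + (-0.02130) = 0.19283
t = 5: p = 0.19283 + (-0.01518) = 0.17765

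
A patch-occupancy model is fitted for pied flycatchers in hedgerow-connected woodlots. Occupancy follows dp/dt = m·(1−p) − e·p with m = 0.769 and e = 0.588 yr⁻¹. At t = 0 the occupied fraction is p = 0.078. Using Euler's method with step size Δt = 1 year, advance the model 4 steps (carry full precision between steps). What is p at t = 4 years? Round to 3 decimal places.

Update rule: p ← p + [m·(1−p) − e·p]·Δt with Δt = 1.
p: 0.07800 → 0.74115  (Δp = +0.66315)
p: 0.74115 → 0.50441  (Δp = -0.23675)
p: 0.50441 → 0.58893  (Δp = +0.08452)
p: 0.58893 → 0.55875  (Δp = -0.03017)

0.559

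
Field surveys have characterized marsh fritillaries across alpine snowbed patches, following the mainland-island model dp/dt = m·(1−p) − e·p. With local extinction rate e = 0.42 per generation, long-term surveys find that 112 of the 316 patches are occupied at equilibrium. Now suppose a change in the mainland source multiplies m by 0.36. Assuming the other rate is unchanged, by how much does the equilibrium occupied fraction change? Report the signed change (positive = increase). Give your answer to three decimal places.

Observed p* = 112/316 = 0.35443.
Balance m(1−p*) = e·p* gives m = e·p*/(1−p*) = 0.42×0.35443/0.64557 = 0.23059.
New p* = m/(m+e) = 0.08301/(0.08301+0.42000) = 0.16503.
Δp* = 0.16503 − 0.35443 = -0.18940.

-0.189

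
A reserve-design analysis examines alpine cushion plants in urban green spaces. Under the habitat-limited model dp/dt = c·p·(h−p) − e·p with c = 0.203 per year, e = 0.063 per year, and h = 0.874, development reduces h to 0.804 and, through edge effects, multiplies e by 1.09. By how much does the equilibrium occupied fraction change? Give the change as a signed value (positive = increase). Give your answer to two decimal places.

-0.10

Before: p* = h − e/c = 0.874 − 0.063/0.203 = 0.874 − 0.3103 = 0.5637.
After: c = 0.203, e = 0.06867, h = 0.804; p* = 0.804 − 0.06867/0.203 = 0.4657.
Δp* = 0.4657 − 0.5637 = -0.0979.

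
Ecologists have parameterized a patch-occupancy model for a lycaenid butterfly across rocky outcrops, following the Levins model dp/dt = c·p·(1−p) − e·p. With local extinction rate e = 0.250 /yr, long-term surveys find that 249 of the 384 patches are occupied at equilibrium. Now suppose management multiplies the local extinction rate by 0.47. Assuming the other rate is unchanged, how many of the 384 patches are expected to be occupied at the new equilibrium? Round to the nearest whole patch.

321

Observed p* = 249/384 = 0.64844.
Balance c(1−p*) = e gives c = e/(1 − 0.64844) = 0.250/0.35156 = 0.71112.
New p* = 1 − e/c = 1 − 0.11750/0.71112 = 0.83477.
Expected occupied = 384 × 0.83477 = 320.55 ≈ 321.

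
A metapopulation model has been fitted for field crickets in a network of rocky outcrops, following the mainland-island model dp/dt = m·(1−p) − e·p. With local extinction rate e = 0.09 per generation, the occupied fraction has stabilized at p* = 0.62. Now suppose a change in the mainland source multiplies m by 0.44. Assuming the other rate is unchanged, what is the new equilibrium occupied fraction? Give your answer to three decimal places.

0.418

Balance m(1−p*) = e·p* gives m = e·p*/(1−p*) = 0.09×0.62000/0.38000 = 0.14684.
New p* = m/(m+e) = 0.06461/(0.06461+0.09000) = 0.41789.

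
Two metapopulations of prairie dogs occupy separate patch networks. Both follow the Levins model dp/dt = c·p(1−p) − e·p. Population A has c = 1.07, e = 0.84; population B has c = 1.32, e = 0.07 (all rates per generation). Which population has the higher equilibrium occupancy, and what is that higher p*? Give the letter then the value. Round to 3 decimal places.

A: p*_A = 1 − 0.84/1.07 = 0.2150.
B: p*_B = 1 − 0.07/1.32 = 0.9470.
B is higher at 0.9470.

B, 0.947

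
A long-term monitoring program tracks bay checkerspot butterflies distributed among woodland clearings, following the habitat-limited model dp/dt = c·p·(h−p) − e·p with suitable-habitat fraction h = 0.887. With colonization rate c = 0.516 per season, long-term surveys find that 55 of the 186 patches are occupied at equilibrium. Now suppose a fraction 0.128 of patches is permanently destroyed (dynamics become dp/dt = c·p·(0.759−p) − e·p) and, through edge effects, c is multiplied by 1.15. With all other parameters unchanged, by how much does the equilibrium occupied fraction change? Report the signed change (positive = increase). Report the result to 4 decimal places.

Observed p* = 55/186 = 0.29570.
Balance c(h−p*) = e gives e = 0.516×(0.887 − 0.29570) = 0.30511.
New p* = 0.759 − e/c = 0.759 − 0.30511/0.59340 = 0.24483.
Δp* = 0.24483 − 0.29570 = -0.05087.

-0.0509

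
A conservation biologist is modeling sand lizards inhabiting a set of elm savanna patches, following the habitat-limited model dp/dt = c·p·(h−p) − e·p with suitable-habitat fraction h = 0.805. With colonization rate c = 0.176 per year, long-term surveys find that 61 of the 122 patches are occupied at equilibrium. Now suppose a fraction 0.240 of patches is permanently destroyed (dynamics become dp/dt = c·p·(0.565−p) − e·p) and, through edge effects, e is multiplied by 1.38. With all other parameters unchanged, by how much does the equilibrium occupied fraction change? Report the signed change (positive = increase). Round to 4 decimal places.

-0.3559

Observed p* = 61/122 = 0.50000.
Balance c(h−p*) = e gives e = 0.176×(0.805 − 0.50000) = 0.05368.
New p* = 0.565 − e/c = 0.565 − 0.07408/0.17600 = 0.14409.
Δp* = 0.14409 − 0.50000 = -0.35591.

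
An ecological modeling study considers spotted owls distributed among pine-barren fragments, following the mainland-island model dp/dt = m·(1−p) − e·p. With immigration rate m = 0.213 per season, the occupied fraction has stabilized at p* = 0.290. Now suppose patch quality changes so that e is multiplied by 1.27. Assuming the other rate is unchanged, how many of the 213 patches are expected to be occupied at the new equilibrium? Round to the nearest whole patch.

Balance m(1−p*) = e·p* gives e = m(1−p*)/p* = 0.213×0.71000/0.29000 = 0.52148.
New p* = m/(m+e) = 0.21300/(0.21300+0.66228) = 0.24335.
Expected occupied = 213 × 0.24335 = 51.83 ≈ 52.

52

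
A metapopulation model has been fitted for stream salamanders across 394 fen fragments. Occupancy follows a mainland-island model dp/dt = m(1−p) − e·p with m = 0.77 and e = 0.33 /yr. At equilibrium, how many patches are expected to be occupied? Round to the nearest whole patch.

276

p* = m/(m+e) = 0.77/1.1000 = 0.7000.
Expected occupied patches = N × p* = 394 × 0.7000 = 275.80 ≈ 276.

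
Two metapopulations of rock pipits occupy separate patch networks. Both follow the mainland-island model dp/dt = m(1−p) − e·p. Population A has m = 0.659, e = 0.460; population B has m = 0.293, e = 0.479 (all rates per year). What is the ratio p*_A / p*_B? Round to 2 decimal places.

1.55

A: p*_A = m/(m+e) = 0.659/1.1190 = 0.5889.
B: p*_B = 0.293/0.7720 = 0.3795.
p*_A / p*_B = 0.5889/0.3795 = 1.5517.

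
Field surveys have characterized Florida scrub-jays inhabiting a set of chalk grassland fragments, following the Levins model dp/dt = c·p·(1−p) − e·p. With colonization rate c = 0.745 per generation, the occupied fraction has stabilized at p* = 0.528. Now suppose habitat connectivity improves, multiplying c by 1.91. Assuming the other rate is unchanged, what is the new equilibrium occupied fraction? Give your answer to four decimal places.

0.7529

Balance c(1−p*) = e gives e = 0.745×(1 − 0.52800) = 0.35164.
New p* = 1 − e/c = 1 − 0.35164/1.42295 = 0.75288.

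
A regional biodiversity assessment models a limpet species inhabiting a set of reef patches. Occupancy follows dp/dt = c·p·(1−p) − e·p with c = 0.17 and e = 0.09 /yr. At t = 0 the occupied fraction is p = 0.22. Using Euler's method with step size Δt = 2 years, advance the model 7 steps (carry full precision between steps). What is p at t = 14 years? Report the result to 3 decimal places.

Update rule: p ← p + [c·p·(1−p) − e·p]·Δt with Δt = 2.
p: 0.22000 → 0.23874  (Δp = +0.01874)
p: 0.23874 → 0.25756  (Δp = +0.01882)
p: 0.25756 → 0.27622  (Δp = +0.01865)
p: 0.27622 → 0.29447  (Δp = +0.01825)
p: 0.29447 → 0.31211  (Δp = +0.01763)
p: 0.31211 → 0.32892  (Δp = +0.01682)
p: 0.32892 → 0.34477  (Δp = +0.01584)

0.345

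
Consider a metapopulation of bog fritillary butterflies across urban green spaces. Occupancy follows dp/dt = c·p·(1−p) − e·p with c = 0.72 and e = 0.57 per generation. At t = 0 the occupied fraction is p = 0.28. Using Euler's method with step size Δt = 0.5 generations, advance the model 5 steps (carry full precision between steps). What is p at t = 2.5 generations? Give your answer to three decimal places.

0.252

Update rule: p ← p + [c·p·(1−p) − e·p]·Δt with Δt = 0.5.
step 1: Δp = -0.00722, p = 0.27278
step 2: Δp = -0.00633, p = 0.26645
step 3: Δp = -0.00557, p = 0.26087
step 4: Δp = -0.00493, p = 0.25594
step 5: Δp = -0.00439, p = 0.25155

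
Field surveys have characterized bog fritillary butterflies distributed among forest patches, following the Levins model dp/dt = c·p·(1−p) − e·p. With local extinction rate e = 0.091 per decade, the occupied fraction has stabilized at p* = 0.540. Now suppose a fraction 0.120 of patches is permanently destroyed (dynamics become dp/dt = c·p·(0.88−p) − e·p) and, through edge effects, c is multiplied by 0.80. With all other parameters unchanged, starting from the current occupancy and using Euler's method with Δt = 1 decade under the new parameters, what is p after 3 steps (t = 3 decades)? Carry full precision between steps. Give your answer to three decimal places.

0.487

Balance c(1−p*) = e gives c = e/(1 − 0.54000) = 0.091/0.46000 = 0.19783.
Starting from p₀ = 0.54000; update p ← p + (dp/dt)·Δt with the new parameters.
step 1: Δp = -0.02008, p = 0.51992
step 2: Δp = -0.01768, p = 0.50223
step 3: Δp = -0.01568, p = 0.48656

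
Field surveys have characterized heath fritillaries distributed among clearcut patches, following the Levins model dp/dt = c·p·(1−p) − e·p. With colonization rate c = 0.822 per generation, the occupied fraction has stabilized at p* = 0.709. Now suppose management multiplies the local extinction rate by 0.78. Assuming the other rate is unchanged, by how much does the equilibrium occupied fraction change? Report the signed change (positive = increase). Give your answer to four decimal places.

Balance c(1−p*) = e gives e = 0.822×(1 − 0.70900) = 0.23920.
New p* = 1 − e/c = 1 − 0.18658/0.82200 = 0.77302.
Δp* = 0.77302 − 0.70900 = +0.06402.

0.0640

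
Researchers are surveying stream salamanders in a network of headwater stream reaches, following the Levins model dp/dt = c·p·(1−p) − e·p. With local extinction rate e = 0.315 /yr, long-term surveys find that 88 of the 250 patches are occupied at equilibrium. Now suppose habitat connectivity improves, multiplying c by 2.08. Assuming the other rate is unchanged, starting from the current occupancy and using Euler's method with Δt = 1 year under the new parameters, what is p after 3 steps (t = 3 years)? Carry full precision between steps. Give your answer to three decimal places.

Observed p* = 88/250 = 0.35200.
Balance c(1−p*) = e gives c = e/(1 − 0.35200) = 0.315/0.64800 = 0.48611.
Starting from p₀ = 0.35200; update p ← p + (dp/dt)·Δt with the new parameters.
p: 0.35200 → 0.47175  (Δp = +0.11975)
p: 0.47175 → 0.57512  (Δp = +0.10337)
p: 0.57512 → 0.64103  (Δp = +0.06591)

0.641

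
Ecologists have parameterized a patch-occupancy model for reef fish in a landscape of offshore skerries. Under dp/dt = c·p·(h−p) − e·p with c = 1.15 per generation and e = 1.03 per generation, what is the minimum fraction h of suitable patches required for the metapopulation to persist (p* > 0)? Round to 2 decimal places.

p* = h − e/c is positive only when h > e/c.
h_min = e/c = 1.03/1.15 = 0.8957.

0.90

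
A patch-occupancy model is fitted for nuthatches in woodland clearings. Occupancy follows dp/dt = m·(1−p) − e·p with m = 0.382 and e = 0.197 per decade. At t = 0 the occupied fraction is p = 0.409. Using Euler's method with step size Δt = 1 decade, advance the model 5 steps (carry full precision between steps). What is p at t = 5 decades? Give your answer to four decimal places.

Update rule: p ← p + [m·(1−p) − e·p]·Δt with Δt = 1.
p: 0.40900 → 0.55419  (Δp = +0.14519)
p: 0.55419 → 0.61531  (Δp = +0.06112)
p: 0.61531 → 0.64105  (Δp = +0.02573)
p: 0.64105 → 0.65188  (Δp = +0.01083)
p: 0.65188 → 0.65644  (Δp = +0.00456)

0.6564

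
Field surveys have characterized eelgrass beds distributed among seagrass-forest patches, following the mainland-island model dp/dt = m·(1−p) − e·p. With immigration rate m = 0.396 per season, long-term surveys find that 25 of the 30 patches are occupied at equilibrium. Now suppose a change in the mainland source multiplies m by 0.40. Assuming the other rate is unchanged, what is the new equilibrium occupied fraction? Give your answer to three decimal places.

Observed p* = 25/30 = 0.83333.
Balance m(1−p*) = e·p* gives e = m(1−p*)/p* = 0.396×0.16667/0.83333 = 0.07920.
New p* = m/(m+e) = 0.15840/(0.15840+0.07920) = 0.66667.

0.667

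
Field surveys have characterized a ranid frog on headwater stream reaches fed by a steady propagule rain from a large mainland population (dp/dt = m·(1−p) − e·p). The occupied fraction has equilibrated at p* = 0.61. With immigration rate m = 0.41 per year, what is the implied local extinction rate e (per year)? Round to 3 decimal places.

At equilibrium m(1−p*) = e·p*, so e = m(1−p*)/p*.
e = 0.41 × 0.3900 / 0.61 = 0.2621.

0.262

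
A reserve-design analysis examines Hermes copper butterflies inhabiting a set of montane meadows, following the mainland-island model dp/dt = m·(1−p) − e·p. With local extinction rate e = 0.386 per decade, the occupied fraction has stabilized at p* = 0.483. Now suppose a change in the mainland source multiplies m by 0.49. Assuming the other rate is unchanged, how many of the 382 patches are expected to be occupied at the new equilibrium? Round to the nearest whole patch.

Balance m(1−p*) = e·p* gives m = e·p*/(1−p*) = 0.386×0.48300/0.51700 = 0.36062.
New p* = m/(m+e) = 0.17670/(0.17670+0.38600) = 0.31402.
Expected occupied = 382 × 0.31402 = 119.96 ≈ 120.

120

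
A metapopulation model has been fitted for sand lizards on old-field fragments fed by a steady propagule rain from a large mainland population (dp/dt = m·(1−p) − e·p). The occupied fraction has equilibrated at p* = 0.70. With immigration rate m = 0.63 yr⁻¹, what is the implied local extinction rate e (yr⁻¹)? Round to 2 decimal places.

0.27

At equilibrium m(1−p*) = e·p*, so e = m(1−p*)/p*.
e = 0.63 × 0.3000 / 0.70 = 0.2700.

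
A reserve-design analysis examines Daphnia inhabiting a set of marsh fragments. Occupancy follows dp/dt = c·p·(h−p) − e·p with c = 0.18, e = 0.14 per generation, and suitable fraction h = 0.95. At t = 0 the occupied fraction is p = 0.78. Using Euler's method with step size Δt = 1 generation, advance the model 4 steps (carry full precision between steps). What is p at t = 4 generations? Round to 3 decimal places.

Update rule: p ← p + [c·p·(h−p) − e·p]·Δt with Δt = 1.
p: 0.78000 → 0.69467  (Δp = -0.08533)
p: 0.69467 → 0.62934  (Δp = -0.06533)
p: 0.62934 → 0.57756  (Δp = -0.05178)
p: 0.57756 → 0.53542  (Δp = -0.04214)

0.535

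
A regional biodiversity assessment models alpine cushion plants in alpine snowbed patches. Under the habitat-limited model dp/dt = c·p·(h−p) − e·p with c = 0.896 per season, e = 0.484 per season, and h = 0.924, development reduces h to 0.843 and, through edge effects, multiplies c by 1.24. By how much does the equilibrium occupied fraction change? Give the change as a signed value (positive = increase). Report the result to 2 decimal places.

0.02

Before: p* = h − e/c = 0.924 − 0.484/0.896 = 0.924 − 0.5402 = 0.3838.
After: c = 1.11104, e = 0.484, h = 0.843; p* = 0.843 − 0.484/1.11104 = 0.4074.
Δp* = 0.4074 − 0.3838 = +0.0236.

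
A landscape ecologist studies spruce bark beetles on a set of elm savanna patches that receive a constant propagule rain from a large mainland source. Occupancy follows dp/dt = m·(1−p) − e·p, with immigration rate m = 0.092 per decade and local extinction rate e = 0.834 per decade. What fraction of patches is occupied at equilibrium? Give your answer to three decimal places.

Setting dp/dt = 0: m − m·p* = e·p*, so m = (m+e)·p*.
p* = m/(m+e) = 0.092/(0.092+0.834) = 0.092/0.9260 = 0.0994.

0.099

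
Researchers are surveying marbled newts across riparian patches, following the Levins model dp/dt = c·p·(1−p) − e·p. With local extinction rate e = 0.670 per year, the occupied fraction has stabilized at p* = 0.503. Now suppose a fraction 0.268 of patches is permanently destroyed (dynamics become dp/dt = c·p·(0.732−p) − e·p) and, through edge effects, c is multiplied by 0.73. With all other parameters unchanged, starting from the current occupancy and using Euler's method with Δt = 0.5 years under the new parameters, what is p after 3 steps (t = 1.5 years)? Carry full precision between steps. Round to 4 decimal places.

0.2817

Balance c(1−p*) = e gives c = e/(1 − 0.50300) = 0.670/0.49700 = 1.34809.
Starting from p₀ = 0.50300; update p ← p + (dp/dt)·Δt with the new parameters.
  1  |  dp/dt·Δt = -0.111827  |  p_1 = 0.391173
  2  |  dp/dt·Δt = -0.065441  |  p_2 = 0.325732
  3  |  dp/dt·Δt = -0.044005  |  p_3 = 0.281727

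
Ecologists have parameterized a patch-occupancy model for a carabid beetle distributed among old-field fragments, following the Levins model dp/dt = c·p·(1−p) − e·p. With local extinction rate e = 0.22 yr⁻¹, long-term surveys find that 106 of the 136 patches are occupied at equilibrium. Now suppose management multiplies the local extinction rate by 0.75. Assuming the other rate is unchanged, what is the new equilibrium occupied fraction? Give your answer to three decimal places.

Observed p* = 106/136 = 0.77941.
Balance c(1−p*) = e gives c = e/(1 − 0.77941) = 0.22/0.22059 = 0.99733.
New p* = 1 − e/c = 1 − 0.16500/0.99733 = 0.83456.

0.835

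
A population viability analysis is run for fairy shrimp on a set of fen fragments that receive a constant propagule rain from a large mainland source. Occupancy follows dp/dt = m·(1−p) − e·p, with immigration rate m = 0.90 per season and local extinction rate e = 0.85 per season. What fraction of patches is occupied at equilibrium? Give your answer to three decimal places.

Setting dp/dt = 0: m − m·p* = e·p*, so m = (m+e)·p*.
p* = m/(m+e) = 0.90/(0.90+0.85) = 0.90/1.7500 = 0.5143.

0.514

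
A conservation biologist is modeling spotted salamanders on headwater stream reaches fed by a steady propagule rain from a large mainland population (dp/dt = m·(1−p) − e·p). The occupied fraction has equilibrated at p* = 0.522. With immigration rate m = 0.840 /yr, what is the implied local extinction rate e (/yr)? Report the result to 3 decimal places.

At equilibrium m(1−p*) = e·p*, so e = m(1−p*)/p*.
e = 0.840 × 0.4780 / 0.522 = 0.7692.

0.769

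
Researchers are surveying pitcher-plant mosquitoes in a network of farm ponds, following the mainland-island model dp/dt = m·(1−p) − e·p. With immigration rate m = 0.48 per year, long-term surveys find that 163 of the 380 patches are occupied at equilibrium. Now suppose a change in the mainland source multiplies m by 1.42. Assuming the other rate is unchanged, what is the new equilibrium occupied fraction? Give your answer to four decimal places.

Observed p* = 163/380 = 0.42895.
Balance m(1−p*) = e·p* gives e = m(1−p*)/p* = 0.48×0.57105/0.42895 = 0.63901.
New p* = m/(m+e) = 0.68160/(0.68160+0.63901) = 0.51613.

0.5161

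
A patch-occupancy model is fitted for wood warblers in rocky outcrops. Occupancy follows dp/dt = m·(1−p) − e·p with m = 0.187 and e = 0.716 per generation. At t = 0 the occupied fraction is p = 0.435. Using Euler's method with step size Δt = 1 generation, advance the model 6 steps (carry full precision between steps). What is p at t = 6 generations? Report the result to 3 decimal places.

0.207

Update rule: p ← p + [m·(1−p) − e·p]·Δt with Δt = 1.
step 1: Δp = -0.20580, p = 0.22920
step 2: Δp = -0.01996, p = 0.20923
step 3: Δp = -0.00194, p = 0.20730
step 4: Δp = -0.00019, p = 0.20711
step 5: Δp = -0.00002, p = 0.20709
step 6: Δp = -0.00000, p = 0.20709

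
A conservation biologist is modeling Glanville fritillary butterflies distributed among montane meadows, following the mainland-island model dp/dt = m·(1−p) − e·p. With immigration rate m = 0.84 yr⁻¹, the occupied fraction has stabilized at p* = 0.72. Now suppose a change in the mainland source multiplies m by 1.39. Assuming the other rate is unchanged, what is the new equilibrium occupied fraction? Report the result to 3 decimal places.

0.781

Balance m(1−p*) = e·p* gives e = m(1−p*)/p* = 0.84×0.28000/0.72000 = 0.32667.
New p* = m/(m+e) = 1.16760/(1.16760+0.32667) = 0.78138.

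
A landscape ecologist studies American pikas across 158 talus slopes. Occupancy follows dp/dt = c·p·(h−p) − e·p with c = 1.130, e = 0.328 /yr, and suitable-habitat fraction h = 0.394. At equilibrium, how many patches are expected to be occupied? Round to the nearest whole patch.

p* = h − e/c = 0.394 − 0.2903 = 0.1037.
Expected occupied patches = N × p* = 158 × 0.1037 = 16.39 ≈ 16.

16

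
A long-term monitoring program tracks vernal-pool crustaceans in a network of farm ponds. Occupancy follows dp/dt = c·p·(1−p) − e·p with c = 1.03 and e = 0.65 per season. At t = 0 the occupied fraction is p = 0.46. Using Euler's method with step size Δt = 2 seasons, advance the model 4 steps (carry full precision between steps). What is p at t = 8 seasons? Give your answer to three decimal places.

Update rule: p ← p + [c·p·(1−p) − e·p]·Δt with Δt = 2.
t = 2: p = 0.46000 + (-0.08630) = 0.37370
t = 4: p = 0.37370 + (-0.00367) = 0.37003
t = 6: p = 0.37003 + (-0.00084) = 0.36919
t = 8: p = 0.36919 + (-0.00020) = 0.36899

0.369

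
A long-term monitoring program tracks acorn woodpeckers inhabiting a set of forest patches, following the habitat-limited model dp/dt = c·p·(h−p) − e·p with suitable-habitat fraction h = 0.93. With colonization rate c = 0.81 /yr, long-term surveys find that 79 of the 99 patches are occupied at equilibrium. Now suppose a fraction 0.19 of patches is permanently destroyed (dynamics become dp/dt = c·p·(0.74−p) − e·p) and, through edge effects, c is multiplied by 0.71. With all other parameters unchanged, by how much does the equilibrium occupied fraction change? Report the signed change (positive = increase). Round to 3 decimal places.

Observed p* = 79/99 = 0.79798.
Balance c(h−p*) = e gives e = 0.81×(0.93 − 0.79798) = 0.10694.
New p* = 0.74 − e/c = 0.74 − 0.10694/0.57510 = 0.55405.
Δp* = 0.55405 − 0.79798 = -0.24393.

-0.244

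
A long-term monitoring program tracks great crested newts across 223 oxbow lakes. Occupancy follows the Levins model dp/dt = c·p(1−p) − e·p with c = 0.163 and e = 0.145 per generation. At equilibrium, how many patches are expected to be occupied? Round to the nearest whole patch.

p* = 1 − e/c = 1 − 0.145/0.163 = 0.1104.
Expected occupied patches = N × p* = 223 × 0.1104 = 24.63 ≈ 25.

25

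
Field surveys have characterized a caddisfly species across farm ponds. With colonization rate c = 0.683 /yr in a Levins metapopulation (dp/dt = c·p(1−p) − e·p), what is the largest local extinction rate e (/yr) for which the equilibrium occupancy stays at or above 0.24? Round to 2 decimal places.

1 − e/c ≥ 0.24 ⇒ e ≤ c(1 − 0.24) = 0.683 × 0.7600.
e_max = 0.5191.

0.52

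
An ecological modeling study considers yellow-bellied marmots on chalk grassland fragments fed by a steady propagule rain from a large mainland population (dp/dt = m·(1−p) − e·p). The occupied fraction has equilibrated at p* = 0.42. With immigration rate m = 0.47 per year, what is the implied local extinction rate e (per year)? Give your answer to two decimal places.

0.65

At equilibrium m(1−p*) = e·p*, so e = m(1−p*)/p*.
e = 0.47 × 0.5800 / 0.42 = 0.6490.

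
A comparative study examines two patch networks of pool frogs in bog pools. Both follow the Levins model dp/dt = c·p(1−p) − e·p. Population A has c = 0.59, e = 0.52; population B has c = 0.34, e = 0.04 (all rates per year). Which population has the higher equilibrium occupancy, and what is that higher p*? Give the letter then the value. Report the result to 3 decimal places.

A: p*_A = 1 − 0.52/0.59 = 0.1186.
B: p*_B = 1 − 0.04/0.34 = 0.8824.
B is higher at 0.8824.

B, 0.882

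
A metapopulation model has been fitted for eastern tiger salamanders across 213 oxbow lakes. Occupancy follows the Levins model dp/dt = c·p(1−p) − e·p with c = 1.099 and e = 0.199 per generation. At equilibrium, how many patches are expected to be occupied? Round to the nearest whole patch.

p* = 1 − e/c = 1 − 0.199/1.099 = 0.8189.
Expected occupied patches = N × p* = 213 × 0.8189 = 174.43 ≈ 174.

174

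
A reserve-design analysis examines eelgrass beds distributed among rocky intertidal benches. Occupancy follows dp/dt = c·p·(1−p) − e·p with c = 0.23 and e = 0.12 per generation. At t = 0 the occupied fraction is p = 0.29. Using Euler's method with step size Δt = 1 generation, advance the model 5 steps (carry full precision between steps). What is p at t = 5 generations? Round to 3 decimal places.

Update rule: p ← p + [c·p·(1−p) − e·p]·Δt with Δt = 1.
p: 0.29000 → 0.30256  (Δp = +0.01256)
p: 0.30256 → 0.31478  (Δp = +0.01223)
p: 0.31478 → 0.32662  (Δp = +0.01184)
p: 0.32662 → 0.33801  (Δp = +0.01139)
p: 0.33801 → 0.34891  (Δp = +0.01090)

0.349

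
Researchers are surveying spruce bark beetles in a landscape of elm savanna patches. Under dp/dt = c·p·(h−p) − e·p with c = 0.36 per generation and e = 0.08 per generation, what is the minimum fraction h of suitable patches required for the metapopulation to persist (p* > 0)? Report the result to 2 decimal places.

0.22

p* = h − e/c is positive only when h > e/c.
h_min = e/c = 0.08/0.36 = 0.2222.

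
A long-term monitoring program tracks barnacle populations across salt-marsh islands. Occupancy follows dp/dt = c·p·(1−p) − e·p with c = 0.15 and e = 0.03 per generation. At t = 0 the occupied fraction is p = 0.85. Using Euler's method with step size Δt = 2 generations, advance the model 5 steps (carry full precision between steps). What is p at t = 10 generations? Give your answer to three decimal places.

Update rule: p ← p + [c·p·(1−p) − e·p]·Δt with Δt = 2.
  1  |  dp/dt·Δt = -0.012750  |  p_1 = 0.837250
  2  |  dp/dt·Δt = -0.009356  |  p_2 = 0.827894
  3  |  dp/dt·Δt = -0.006928  |  p_3 = 0.820966
  4  |  dp/dt·Δt = -0.005164  |  p_4 = 0.815802
  5  |  dp/dt·Δt = -0.003867  |  p_5 = 0.811935

0.812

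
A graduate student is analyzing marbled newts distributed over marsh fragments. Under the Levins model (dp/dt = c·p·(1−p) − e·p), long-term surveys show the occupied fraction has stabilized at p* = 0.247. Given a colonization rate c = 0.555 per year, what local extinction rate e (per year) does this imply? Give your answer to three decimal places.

At equilibrium c(1−p*) = e.
e = 0.555 × (1 − 0.247) = 0.555 × 0.7530 = 0.4179.

0.418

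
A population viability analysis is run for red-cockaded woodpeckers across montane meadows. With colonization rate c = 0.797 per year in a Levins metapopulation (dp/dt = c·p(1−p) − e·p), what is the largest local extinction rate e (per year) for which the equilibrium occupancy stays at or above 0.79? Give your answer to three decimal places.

0.167

1 − e/c ≥ 0.79 ⇒ e ≤ c(1 − 0.79) = 0.797 × 0.2100.
e_max = 0.1674.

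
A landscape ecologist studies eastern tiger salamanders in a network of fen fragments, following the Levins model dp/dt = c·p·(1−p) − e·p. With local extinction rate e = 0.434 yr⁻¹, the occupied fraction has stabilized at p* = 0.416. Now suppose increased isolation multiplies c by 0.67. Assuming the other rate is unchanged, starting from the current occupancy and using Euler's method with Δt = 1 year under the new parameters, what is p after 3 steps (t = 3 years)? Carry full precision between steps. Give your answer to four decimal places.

0.2864

Balance c(1−p*) = e gives c = e/(1 − 0.41600) = 0.434/0.58400 = 0.74315.
Starting from p₀ = 0.41600; update p ← p + (dp/dt)·Δt with the new parameters.
t = 1: p = 0.41600 + (-0.05958) = 0.35642
t = 2: p = 0.35642 + (-0.04047) = 0.31595
t = 3: p = 0.31595 + (-0.02951) = 0.28644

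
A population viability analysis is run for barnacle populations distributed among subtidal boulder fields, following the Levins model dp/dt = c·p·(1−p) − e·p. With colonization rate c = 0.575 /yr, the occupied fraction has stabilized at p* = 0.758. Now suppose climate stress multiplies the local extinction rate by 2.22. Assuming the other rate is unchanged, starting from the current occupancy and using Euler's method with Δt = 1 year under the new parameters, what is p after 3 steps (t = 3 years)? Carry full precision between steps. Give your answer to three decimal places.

Balance c(1−p*) = e gives e = 0.575×(1 − 0.75800) = 0.13915.
Starting from p₀ = 0.75800; update p ← p + (dp/dt)·Δt with the new parameters.
t = 1: p = 0.75800 + (-0.12868) = 0.62932
t = 2: p = 0.62932 + (-0.06027) = 0.56905
t = 3: p = 0.56905 + (-0.03478) = 0.53427

0.534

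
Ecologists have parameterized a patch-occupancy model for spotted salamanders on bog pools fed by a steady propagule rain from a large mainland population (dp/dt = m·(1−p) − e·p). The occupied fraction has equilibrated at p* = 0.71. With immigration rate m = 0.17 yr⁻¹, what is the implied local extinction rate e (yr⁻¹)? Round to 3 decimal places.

0.069

At equilibrium m(1−p*) = e·p*, so e = m(1−p*)/p*.
e = 0.17 × 0.2900 / 0.71 = 0.0694.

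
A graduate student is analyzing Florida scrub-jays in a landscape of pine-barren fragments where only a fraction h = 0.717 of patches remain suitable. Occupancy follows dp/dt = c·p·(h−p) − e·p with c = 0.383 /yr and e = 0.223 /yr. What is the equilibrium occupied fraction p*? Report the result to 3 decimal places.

Setting dp/dt = 0 and dividing by p* gives c·(h−p*) = e.
So p* = h − e/c = 0.717 − 0.223/0.383 = 0.717 − 0.5822 = 0.1348.

0.135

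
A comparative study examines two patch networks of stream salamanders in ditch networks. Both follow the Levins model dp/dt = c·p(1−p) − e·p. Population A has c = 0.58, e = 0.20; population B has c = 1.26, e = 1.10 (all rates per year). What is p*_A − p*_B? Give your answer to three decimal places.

0.528

A: p*_A = 1 − 0.20/0.58 = 0.6552.
B: p*_B = 1 − 1.10/1.26 = 0.1270.
p*_A − p*_B = 0.6552 − 0.1270 = 0.5282.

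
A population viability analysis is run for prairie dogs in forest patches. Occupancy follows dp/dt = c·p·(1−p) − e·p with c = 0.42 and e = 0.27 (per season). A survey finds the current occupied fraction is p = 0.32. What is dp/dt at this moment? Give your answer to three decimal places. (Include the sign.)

Colonization term: c·p·(1−p) = 0.42×0.32×0.6800 = 0.09139.
Extinction term: e·p = 0.08640.
dp/dt = 0.09139 − 0.08640 = 0.00499.

0.005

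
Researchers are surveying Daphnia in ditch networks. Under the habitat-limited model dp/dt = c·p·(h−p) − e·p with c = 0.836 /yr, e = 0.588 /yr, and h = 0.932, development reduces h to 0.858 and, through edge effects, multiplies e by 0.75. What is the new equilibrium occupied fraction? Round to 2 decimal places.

Before: p* = h − e/c = 0.932 − 0.588/0.836 = 0.932 − 0.7033 = 0.2287.
After: c = 0.836, e = 0.441, h = 0.858; p* = 0.858 − 0.441/0.836 = 0.3305.

0.33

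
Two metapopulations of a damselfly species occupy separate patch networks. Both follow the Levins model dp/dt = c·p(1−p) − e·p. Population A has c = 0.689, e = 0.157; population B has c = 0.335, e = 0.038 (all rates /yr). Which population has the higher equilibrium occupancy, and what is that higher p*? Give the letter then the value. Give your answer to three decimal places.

B, 0.887

A: p*_A = 1 − 0.157/0.689 = 0.7721.
B: p*_B = 1 − 0.038/0.335 = 0.8866.
B is higher at 0.8866.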